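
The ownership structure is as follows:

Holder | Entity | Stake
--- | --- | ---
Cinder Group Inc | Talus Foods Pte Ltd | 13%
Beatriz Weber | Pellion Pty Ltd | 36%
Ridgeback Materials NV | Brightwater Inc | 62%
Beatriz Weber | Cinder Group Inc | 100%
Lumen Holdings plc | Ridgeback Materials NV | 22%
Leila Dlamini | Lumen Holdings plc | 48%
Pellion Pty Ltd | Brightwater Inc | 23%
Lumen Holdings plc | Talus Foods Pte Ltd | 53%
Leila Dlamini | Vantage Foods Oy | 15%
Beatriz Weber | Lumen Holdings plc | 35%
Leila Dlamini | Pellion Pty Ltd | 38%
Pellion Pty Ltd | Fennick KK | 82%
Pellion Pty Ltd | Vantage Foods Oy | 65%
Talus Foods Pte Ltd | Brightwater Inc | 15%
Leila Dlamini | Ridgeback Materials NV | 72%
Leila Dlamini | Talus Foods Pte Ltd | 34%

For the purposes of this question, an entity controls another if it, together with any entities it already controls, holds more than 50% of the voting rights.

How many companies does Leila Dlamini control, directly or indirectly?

Leila holds 72% of Ridgeback, so Leila controls Ridgeback.
Ridgeback holds 62% of Brightwater, so Leila controls Brightwater.
No other company's threshold is met.
Leila controls 2 companies.

2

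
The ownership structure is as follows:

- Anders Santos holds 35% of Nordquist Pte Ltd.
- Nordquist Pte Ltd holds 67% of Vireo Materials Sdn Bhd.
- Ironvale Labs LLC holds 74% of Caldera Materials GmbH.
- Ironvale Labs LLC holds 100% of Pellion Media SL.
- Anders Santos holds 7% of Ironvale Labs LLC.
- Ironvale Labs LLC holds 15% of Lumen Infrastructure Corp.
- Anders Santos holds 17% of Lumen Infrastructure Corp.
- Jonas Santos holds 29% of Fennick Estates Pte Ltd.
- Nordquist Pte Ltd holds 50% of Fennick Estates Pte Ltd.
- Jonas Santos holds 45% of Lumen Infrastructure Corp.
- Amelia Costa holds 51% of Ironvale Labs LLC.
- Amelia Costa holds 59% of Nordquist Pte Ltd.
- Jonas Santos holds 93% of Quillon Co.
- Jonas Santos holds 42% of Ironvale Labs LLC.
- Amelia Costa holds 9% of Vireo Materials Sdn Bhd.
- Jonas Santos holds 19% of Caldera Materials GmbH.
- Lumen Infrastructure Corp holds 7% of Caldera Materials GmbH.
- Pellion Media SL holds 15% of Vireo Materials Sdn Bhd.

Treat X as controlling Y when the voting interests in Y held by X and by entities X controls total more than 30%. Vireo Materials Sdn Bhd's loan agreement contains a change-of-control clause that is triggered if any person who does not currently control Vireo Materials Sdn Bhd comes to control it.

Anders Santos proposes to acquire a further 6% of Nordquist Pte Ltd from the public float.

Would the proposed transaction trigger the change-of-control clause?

No

The purchase changes only Anders's holdings, so Anders is the only person who could newly come to control Vireo.
Anders holds 35% of Nordquist, so Anders controls Nordquist.
Nordquist holds 67% of Vireo, so Anders controls Vireo.
So Anders already controls Vireo before the transaction.
After the purchase, Anders's direct stake in Nordquist rises to 35% + 6% = 41%.
Anders controlled Vireo already, so this is not a new person acquiring control; every other person's position is unchanged or reduced.
No new person acquires control, so the clause is not triggered.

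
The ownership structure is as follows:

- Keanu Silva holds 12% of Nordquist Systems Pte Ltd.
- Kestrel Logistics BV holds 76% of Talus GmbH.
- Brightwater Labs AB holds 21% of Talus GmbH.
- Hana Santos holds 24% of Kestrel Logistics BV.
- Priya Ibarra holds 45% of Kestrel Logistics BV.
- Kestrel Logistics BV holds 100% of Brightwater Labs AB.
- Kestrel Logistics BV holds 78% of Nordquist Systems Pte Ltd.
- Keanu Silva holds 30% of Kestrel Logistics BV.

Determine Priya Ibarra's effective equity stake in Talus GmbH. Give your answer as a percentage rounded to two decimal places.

43.65%

Priya reaches Talus along 2 paths.
Via Kestrel → Brightwater: 45% × 100% × 21% = 9.45%.
Via Kestrel: 45% × 76% = 34.2%.
Total: 9.45% + 34.2% = 43.65%.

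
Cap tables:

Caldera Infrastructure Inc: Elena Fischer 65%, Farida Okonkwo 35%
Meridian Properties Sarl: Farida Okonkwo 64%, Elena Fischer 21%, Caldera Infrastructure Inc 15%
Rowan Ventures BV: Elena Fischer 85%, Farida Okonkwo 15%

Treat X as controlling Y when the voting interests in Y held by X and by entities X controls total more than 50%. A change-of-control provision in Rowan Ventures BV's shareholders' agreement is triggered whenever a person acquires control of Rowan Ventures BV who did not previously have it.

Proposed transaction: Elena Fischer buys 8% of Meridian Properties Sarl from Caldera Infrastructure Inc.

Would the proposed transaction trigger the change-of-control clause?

No

The purchase adds only to Elena's holdings (Caldera's stake shrinks), so Elena is the only person who could newly come to control Rowan.
Elena holds 85% of Rowan, so Elena controls Rowan.
So Elena already controls Rowan before the transaction.
After the purchase, Elena's direct stake in Meridian rises to 21% + 8% = 29%, and Caldera's stake falls to 7%.
Elena controlled Rowan already, so this is not a new person acquiring control; every other person's position is unchanged or reduced.
No new person acquires control, so the clause is not triggered.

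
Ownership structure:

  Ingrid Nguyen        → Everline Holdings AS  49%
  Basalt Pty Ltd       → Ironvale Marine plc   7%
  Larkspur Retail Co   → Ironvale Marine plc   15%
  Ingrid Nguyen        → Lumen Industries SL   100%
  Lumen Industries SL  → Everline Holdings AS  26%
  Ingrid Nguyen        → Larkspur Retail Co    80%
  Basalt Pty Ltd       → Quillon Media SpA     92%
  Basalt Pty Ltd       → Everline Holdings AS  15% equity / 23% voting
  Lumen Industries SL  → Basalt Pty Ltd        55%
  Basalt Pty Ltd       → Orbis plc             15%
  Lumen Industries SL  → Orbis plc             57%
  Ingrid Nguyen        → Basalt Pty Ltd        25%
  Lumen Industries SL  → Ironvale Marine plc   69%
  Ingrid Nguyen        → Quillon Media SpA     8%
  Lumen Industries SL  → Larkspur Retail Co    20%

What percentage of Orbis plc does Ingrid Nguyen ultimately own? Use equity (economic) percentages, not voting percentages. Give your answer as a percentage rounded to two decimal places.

69.00%

Ingrid reaches Orbis along 3 paths.
Via Lumen: 100% × 57% = 57%.
Via Lumen → Basalt: 100% × 55% × 15% = 8.25%.
Via Basalt: 25% × 15% = 3.75%.
Total: 57% + 8.25% + 3.75% = 69%.
Rounded: 69.00%.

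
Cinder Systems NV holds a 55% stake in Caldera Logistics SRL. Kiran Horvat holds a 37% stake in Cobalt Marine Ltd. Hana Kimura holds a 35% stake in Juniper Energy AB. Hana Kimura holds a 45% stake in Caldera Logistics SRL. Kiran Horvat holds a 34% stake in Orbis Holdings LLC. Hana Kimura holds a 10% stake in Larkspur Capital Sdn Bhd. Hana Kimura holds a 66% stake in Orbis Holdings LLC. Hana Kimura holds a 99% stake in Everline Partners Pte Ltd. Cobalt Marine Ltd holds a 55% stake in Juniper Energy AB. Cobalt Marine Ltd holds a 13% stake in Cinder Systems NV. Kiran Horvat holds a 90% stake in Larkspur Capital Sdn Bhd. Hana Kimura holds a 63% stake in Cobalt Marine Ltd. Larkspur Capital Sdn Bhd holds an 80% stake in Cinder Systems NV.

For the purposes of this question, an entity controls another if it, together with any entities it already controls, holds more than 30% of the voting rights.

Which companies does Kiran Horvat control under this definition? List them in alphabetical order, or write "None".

Kiran holds 37% of Cobalt, so Kiran controls Cobalt.
Kiran holds 34% of Orbis, so Kiran controls Orbis.
Kiran holds 90% of Larkspur, so Kiran controls Larkspur.
Larkspur and Cobalt together hold 80% + 13% = 93% of Cinder, so Kiran controls Cinder.
Cobalt holds 55% of Juniper, so Kiran controls Juniper.
Cinder holds 55% of Caldera, so Kiran controls Caldera.
No other company's threshold is met.

Caldera Logistics SRL, Cinder Systems NV, Cobalt Marine Ltd, Juniper Energy AB, Larkspur Capital Sdn Bhd, Orbis Holdings LLC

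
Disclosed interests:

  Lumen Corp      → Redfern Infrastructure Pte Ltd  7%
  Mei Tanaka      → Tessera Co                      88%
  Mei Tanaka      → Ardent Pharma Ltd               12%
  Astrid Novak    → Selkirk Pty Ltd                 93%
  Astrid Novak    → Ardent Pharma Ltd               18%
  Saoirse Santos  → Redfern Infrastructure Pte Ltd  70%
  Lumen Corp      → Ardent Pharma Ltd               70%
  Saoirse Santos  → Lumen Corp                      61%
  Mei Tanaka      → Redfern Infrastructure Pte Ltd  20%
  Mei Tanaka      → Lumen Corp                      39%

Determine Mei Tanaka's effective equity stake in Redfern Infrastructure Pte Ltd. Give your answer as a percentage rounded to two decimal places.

Mei reaches Redfern along 2 paths.
Via Lumen: 39% × 7% = 2.73%.
Direct stake: 20% = 20%.
Total: 2.73% + 20% = 22.73%.

22.73%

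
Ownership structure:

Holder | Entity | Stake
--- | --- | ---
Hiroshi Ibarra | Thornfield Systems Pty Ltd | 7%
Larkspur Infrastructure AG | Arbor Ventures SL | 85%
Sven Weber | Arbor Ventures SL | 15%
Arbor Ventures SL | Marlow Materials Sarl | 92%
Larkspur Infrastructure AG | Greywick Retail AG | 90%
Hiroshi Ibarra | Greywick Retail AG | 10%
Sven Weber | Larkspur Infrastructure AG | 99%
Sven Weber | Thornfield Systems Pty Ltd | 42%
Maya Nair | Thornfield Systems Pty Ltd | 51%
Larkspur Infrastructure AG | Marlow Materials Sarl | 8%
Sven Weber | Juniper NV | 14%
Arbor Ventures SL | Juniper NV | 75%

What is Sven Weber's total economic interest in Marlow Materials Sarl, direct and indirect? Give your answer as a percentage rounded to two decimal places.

99.14%

Sven reaches Marlow along 3 paths.
Via Arbor: 15% × 92% = 13.8%.
Via Larkspur → Arbor: 99% × 85% × 92% = 77.418%.
Via Larkspur: 99% × 8% = 7.92%.
Total: 13.8% + 77.418% + 7.92% = 99.138%.
Rounded: 99.14%.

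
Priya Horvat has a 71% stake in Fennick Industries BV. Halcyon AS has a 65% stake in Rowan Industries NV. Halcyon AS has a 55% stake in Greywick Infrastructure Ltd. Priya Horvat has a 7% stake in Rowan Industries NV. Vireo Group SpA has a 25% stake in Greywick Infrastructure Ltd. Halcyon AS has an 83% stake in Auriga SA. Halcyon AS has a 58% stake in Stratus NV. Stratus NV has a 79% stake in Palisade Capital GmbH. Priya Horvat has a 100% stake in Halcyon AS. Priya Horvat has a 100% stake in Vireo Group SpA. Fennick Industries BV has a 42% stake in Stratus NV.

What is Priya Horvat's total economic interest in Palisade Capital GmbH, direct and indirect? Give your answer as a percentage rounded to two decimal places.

Priya reaches Palisade along 2 paths.
Via Halcyon → Stratus: 100% × 58% × 79% = 45.82%.
Via Fennick → Stratus: 71% × 42% × 79% = 23.5578%.
Total: 45.82% + 23.5578% = 69.3778%.
Rounded: 69.38%.

69.38%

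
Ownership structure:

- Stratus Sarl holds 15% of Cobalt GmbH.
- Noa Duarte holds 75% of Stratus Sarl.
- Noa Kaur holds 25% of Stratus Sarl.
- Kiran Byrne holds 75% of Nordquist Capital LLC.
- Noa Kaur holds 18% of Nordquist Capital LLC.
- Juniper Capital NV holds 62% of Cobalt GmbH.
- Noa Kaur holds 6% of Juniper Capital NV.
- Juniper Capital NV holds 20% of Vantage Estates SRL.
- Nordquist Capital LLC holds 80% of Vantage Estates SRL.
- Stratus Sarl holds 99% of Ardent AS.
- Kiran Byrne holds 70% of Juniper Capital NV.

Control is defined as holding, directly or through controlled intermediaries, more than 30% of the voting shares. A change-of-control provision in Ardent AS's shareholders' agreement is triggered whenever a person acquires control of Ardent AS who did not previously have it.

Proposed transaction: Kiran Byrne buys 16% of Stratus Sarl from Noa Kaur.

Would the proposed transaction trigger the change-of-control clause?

No

The purchase adds only to Kiran's holdings (Noa Kaur's stake shrinks), so Kiran is the only person who could newly come to control Ardent.
Kiran holds 75% of Nordquist, so Kiran controls Nordquist.
Kiran holds 70% of Juniper, so Kiran controls Juniper.
Juniper holds 62% of Cobalt, so Kiran controls Cobalt.
Nordquist and Juniper together hold 80% + 20% = 100% of Vantage, so Kiran controls Vantage.
Neither Kiran nor any entity Kiran controls holds any voting interest in Ardent.
So before the transaction, Kiran does not control Ardent.
After the purchase, Kiran holds 16% of Stratus directly, and Noa Kaur's stake falls to 9%.
Kiran's side now holds 16% of Stratus, not > 30%, so Kiran still does not control Stratus.
After the transaction, neither Kiran nor any entity Kiran controls holds a voting interest in Ardent, so Kiran still does not control it.
No new person acquires control, so the clause is not triggered.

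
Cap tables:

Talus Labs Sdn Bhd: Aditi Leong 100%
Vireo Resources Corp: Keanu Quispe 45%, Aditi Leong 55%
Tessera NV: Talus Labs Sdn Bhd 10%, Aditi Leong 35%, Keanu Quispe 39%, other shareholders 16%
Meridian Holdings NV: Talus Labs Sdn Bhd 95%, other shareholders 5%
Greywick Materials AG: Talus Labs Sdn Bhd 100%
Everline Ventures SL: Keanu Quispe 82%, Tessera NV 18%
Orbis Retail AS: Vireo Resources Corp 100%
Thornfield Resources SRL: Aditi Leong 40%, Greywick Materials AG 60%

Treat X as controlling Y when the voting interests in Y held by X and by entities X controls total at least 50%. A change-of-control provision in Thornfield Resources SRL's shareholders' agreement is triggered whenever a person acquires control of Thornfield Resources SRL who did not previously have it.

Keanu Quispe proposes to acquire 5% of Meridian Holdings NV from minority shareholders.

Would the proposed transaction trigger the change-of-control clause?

No

The purchase changes only Keanu's holdings, so Keanu is the only person who could newly come to control Thornfield.
Keanu holds 82% of Everline, so Keanu controls Everline.
Neither Keanu nor any entity Keanu controls holds any voting interest in Thornfield.
So before the transaction, Keanu does not control Thornfield.
After the purchase, Keanu holds 5% of Meridian directly.
Keanu's side now holds 5% of Meridian, not ≥ 50%, so Keanu still does not control Meridian.
After the transaction, neither Keanu nor any entity Keanu controls holds a voting interest in Thornfield, so Keanu still does not control it.
No new person acquires control, so the clause is not triggered.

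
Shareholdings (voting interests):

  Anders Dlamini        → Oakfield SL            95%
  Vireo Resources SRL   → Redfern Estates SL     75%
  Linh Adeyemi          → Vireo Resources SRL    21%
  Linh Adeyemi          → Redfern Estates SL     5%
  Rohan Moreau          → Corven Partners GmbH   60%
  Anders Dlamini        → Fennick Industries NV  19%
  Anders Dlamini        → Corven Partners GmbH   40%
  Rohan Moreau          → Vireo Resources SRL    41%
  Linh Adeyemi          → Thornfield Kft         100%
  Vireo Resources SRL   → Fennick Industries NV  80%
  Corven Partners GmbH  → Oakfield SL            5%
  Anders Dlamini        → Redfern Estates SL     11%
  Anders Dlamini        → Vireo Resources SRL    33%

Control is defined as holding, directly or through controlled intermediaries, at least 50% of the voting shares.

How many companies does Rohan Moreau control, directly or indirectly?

Rohan holds 60% of Corven, so Rohan controls Corven.
No other company's threshold is met.
Rohan controls 1 company.

1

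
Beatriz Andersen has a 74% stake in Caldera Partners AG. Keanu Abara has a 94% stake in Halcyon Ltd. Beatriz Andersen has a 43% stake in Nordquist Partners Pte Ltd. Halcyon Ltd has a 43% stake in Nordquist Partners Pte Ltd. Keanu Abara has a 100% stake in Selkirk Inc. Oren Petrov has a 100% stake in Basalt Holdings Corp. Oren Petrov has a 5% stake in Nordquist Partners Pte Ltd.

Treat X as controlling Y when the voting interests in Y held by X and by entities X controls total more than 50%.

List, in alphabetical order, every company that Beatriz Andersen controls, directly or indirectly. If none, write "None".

Beatriz holds 74% of Caldera, so Beatriz controls Caldera.
No other company's threshold is met.

Caldera Partners AG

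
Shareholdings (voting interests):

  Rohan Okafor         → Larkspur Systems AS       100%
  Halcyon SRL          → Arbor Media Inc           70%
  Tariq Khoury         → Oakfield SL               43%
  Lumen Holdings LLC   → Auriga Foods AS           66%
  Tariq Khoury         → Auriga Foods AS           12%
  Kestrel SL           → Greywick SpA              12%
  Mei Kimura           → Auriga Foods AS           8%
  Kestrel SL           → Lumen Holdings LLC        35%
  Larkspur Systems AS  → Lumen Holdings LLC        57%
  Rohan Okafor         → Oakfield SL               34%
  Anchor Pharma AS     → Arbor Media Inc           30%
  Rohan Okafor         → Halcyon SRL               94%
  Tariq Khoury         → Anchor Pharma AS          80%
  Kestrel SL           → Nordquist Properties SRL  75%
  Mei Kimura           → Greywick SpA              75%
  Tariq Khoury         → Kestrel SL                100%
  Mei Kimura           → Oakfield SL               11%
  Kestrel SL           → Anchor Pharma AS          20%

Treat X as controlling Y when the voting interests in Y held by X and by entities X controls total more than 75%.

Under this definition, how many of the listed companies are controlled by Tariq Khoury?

2

Tariq holds 100% of Kestrel, so Tariq controls Kestrel.
Tariq and Kestrel together hold 80% + 20% = 100% of Anchor, so Tariq controls Anchor.
No other company's threshold is met.
Tariq controls 2 companies.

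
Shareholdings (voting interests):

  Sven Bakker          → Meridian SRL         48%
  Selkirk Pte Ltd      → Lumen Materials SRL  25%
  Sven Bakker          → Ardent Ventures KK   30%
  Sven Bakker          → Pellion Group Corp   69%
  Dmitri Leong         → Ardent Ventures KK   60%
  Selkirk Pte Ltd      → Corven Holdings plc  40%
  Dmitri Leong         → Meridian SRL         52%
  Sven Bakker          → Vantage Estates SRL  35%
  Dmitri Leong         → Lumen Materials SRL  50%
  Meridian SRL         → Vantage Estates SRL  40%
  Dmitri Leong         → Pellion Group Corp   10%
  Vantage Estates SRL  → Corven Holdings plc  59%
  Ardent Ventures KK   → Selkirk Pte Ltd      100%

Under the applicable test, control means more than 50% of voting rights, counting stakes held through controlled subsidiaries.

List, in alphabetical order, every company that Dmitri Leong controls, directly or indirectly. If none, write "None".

Dmitri holds 52% of Meridian, so Dmitri controls Meridian.
Dmitri holds 60% of Ardent, so Dmitri controls Ardent.
Ardent holds 100% of Selkirk, so Dmitri controls Selkirk.
Selkirk and Dmitri together hold 25% + 50% = 75% of Lumen, so Dmitri controls Lumen.
No other company's threshold is met.

Ardent Ventures KK, Lumen Materials SRL, Meridian SRL, Selkirk Pte Ltd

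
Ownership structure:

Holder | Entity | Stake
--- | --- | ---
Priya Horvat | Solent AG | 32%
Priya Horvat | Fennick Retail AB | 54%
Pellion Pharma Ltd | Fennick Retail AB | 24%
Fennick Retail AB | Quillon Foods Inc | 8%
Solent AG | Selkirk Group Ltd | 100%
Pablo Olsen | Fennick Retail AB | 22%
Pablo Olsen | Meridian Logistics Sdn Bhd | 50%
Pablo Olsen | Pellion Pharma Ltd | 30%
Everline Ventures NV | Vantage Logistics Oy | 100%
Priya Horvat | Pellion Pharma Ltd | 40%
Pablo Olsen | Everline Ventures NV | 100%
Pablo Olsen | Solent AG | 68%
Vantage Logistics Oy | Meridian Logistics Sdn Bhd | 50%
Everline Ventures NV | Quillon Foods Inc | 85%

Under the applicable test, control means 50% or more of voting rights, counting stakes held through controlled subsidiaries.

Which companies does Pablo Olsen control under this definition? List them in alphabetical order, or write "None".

Pablo holds 68% of Solent, so Pablo controls Solent.
Pablo holds 100% of Everline, so Pablo controls Everline.
Solent holds 100% of Selkirk, so Pablo controls Selkirk.
Everline holds 100% of Vantage, so Pablo controls Vantage.
Pablo and Vantage together hold 50% + 50% = 100% of Meridian, so Pablo controls Meridian.
Everline holds 85% of Quillon, so Pablo controls Quillon.
No other company's threshold is met.

Everline Ventures NV, Meridian Logistics Sdn Bhd, Quillon Foods Inc, Selkirk Group Ltd, Solent AG, Vantage Logistics Oy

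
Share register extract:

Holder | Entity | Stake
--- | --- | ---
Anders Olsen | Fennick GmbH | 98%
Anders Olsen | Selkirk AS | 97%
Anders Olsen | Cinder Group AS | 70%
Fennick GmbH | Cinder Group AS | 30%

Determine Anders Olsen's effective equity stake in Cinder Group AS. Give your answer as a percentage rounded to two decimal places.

99.40%

Anders reaches Cinder along 2 paths.
Via Fennick: 98% × 30% = 29.4%.
Direct stake: 70% = 70%.
Total: 29.4% + 70% = 99.4%.
Rounded: 99.40%.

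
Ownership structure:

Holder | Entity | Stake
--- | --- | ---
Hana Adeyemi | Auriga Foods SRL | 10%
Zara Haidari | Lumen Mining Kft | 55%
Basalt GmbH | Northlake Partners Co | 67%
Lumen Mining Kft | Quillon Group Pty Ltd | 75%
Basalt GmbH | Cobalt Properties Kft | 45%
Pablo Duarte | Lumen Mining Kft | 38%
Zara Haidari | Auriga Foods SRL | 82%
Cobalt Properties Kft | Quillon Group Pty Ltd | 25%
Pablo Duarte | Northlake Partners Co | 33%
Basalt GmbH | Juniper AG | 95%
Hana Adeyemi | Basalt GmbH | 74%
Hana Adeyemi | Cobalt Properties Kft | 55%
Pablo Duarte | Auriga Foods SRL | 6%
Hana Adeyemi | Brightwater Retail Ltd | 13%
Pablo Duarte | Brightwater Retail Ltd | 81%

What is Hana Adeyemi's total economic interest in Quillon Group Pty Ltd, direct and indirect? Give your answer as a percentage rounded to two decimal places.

Hana reaches Quillon along 2 paths.
Via Basalt → Cobalt: 74% × 45% × 25% = 8.325%.
Via Cobalt: 55% × 25% = 13.75%.
Total: 8.325% + 13.75% = 22.075%.
Rounded: 22.08%.

22.08%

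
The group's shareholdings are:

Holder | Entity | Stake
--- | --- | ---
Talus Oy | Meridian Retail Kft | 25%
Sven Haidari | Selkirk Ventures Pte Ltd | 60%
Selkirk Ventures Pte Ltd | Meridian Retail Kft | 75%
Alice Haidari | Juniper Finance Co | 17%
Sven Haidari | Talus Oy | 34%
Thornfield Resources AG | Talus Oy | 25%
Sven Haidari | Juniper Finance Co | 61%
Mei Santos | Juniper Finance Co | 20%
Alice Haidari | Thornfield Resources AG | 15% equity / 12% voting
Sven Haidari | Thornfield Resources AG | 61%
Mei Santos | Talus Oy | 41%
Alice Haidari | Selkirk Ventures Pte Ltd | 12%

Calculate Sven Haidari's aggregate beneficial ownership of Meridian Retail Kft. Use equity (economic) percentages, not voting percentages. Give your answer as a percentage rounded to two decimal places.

Sven reaches Meridian along 3 paths.
Via Selkirk: 60% × 75% = 45%.
Via Talus: 34% × 25% = 8.5%.
Via Thornfield → Talus: 61% × 25% × 25% = 3.8125%.
Total: 45% + 8.5% + 3.8125% = 57.3125%.
Rounded: 57.31%.

57.31%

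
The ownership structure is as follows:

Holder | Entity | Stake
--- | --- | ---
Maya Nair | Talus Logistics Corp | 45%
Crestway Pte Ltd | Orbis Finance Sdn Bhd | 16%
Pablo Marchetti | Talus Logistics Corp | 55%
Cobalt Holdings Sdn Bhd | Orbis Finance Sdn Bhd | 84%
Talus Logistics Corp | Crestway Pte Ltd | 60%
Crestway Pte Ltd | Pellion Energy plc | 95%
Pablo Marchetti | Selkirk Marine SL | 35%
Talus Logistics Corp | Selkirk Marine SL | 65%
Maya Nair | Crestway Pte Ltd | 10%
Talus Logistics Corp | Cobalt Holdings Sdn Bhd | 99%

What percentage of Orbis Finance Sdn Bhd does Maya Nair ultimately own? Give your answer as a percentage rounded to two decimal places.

43.34%

Maya reaches Orbis along 3 paths.
Via Talus → Crestway: 45% × 60% × 16% = 4.32%.
Via Crestway: 10% × 16% = 1.6%.
Via Talus → Cobalt: 45% × 99% × 84% = 37.422%.
Total: 4.32% + 1.6% + 37.422% = 43.342%.
Rounded: 43.34%.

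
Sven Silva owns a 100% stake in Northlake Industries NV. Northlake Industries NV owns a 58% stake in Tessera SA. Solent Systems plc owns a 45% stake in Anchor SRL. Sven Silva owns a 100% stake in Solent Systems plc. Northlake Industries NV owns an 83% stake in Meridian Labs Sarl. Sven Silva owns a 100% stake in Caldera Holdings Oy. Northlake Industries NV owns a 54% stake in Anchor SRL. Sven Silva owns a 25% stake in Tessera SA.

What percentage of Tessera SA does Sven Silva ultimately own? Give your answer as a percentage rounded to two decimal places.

83.00%

Sven reaches Tessera along 2 paths.
Direct stake: 25% = 25%.
Via Northlake: 100% × 58% = 58%.
Total: 25% + 58% = 83%.
Rounded: 83.00%.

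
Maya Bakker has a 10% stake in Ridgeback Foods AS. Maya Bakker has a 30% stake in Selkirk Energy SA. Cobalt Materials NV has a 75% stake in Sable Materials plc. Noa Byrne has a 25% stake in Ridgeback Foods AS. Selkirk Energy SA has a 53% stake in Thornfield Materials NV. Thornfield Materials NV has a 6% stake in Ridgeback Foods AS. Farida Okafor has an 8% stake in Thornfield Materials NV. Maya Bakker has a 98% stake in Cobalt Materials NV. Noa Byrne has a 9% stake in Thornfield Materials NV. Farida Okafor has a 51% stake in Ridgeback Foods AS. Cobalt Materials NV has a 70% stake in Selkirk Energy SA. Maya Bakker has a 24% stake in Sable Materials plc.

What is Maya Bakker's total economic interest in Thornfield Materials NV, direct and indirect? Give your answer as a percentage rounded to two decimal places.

Maya reaches Thornfield along 2 paths.
Via Cobalt → Selkirk: 98% × 70% × 53% = 36.358%.
Via Selkirk: 30% × 53% = 15.9%.
Total: 36.358% + 15.9% = 52.258%.
Rounded: 52.26%.

52.26%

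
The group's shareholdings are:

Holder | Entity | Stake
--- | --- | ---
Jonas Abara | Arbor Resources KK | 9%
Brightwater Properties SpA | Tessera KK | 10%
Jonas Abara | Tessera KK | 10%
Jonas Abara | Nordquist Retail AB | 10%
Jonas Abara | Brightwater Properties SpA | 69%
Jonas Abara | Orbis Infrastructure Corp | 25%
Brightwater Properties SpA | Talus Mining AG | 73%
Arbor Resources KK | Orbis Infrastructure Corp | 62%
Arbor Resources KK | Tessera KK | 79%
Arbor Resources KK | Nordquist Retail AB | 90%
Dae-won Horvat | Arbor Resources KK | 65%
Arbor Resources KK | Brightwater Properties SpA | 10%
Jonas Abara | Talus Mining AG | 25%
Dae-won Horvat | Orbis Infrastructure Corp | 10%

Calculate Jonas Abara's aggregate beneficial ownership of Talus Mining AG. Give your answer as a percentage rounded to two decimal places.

76.03%

Jonas reaches Talus along 3 paths.
Via Brightwater: 69% × 73% = 50.37%.
Via Arbor → Brightwater: 9% × 10% × 73% = 0.657%.
Direct stake: 25% = 25%.
Total: 50.37% + 0.657% + 25% = 76.027%.
Rounded: 76.03%.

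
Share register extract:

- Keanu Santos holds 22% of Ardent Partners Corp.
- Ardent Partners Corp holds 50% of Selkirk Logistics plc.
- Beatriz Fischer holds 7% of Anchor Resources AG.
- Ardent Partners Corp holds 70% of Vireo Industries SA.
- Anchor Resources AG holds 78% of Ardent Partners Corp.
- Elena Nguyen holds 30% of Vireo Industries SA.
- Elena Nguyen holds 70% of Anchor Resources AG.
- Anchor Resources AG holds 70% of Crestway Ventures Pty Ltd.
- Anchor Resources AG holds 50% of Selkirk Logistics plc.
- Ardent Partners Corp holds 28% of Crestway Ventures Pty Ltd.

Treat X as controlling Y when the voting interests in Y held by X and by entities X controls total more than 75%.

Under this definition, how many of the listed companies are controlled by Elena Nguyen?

Elena's largest direct stake is 70% in Anchor, which does not meet the threshold.
Elena controls 0 companies.

0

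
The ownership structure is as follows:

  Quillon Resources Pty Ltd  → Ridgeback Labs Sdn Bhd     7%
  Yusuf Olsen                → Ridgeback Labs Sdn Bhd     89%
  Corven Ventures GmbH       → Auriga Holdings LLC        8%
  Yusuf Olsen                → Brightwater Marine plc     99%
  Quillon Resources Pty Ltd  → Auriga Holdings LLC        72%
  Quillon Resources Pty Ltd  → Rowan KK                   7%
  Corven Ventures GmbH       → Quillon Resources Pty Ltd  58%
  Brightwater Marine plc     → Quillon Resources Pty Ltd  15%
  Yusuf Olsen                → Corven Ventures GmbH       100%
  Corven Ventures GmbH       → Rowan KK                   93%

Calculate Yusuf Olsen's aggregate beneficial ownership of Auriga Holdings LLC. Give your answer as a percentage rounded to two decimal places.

Yusuf reaches Auriga along 3 paths.
Via Corven: 100% × 8% = 8%.
Via Corven → Quillon: 100% × 58% × 72% = 41.76%.
Via Brightwater → Quillon: 99% × 15% × 72% = 10.692%.
Total: 8% + 41.76% + 10.692% = 60.452%.
Rounded: 60.45%.

60.45%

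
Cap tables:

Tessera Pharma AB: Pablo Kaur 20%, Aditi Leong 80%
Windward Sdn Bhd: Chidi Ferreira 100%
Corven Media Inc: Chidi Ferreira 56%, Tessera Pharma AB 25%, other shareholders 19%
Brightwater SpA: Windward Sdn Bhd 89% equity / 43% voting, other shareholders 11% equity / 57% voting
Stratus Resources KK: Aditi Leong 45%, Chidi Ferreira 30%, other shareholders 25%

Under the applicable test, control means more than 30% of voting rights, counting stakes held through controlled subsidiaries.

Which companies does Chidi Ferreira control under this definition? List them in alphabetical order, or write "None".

Chidi holds 100% of Windward, so Chidi controls Windward.
Chidi holds 56% of Corven, so Chidi controls Corven.
Windward holds 43% of Brightwater, so Chidi controls Brightwater.
No other company's threshold is met.

Brightwater SpA, Corven Media Inc, Windward Sdn Bhd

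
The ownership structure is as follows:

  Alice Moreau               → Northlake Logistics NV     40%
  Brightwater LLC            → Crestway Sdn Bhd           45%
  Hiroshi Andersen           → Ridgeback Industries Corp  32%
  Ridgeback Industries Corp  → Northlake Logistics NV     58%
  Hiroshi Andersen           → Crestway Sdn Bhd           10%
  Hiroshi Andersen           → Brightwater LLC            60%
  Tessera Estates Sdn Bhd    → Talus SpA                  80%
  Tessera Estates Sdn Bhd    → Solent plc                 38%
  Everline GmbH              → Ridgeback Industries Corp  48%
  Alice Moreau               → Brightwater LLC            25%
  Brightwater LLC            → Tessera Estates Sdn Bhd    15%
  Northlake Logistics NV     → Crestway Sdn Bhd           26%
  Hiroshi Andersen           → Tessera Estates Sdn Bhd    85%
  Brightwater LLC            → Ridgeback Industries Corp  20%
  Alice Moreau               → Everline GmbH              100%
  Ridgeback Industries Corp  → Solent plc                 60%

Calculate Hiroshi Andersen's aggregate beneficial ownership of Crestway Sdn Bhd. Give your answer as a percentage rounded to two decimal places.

Hiroshi reaches Crestway along 4 paths.
Via Brightwater: 60% × 45% = 27%.
Via Ridgeback → Northlake: 32% × 58% × 26% = 4.8256%.
Via Brightwater → Ridgeback → Northlake: 60% × 20% × 58% × 26% = 1.8096%.
Direct stake: 10% = 10%.
Total: 27% + 4.8256% + 1.8096% + 10% = 43.6352%.
Rounded: 43.64%.

43.64%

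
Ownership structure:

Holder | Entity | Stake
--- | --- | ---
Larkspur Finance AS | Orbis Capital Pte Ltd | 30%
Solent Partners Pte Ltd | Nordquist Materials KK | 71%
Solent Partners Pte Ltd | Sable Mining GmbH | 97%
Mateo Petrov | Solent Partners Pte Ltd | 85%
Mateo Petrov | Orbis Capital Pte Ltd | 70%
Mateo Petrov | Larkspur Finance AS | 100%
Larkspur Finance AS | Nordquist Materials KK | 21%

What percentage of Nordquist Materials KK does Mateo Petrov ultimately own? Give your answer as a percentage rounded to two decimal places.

81.35%

Mateo reaches Nordquist along 2 paths.
Via Solent: 85% × 71% = 60.35%.
Via Larkspur: 100% × 21% = 21%.
Total: 60.35% + 21% = 81.35%.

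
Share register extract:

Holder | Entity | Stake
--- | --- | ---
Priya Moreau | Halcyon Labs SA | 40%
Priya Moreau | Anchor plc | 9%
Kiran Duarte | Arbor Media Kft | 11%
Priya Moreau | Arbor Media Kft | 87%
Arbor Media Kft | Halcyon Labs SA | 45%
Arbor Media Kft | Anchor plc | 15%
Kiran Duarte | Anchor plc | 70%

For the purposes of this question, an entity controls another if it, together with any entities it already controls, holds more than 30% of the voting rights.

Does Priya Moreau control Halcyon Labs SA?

Yes

Priya holds 87% of Arbor, so Priya controls Arbor.
Arbor and Priya together hold 45% + 40% = 85% of Halcyon, so Priya controls Halcyon.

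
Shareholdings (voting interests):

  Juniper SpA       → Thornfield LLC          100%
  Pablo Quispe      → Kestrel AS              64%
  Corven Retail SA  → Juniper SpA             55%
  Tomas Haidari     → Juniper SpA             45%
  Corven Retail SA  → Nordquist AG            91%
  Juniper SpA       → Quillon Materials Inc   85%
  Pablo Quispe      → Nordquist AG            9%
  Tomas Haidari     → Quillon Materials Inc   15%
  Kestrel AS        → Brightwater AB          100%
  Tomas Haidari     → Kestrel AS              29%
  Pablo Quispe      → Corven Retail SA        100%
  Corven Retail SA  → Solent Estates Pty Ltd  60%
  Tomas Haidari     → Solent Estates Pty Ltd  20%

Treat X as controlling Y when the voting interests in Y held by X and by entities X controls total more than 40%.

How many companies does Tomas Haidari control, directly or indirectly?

Tomas holds 45% of Juniper, so Tomas controls Juniper.
Juniper and Tomas together hold 85% + 15% = 100% of Quillon, so Tomas controls Quillon.
Juniper holds 100% of Thornfield, so Tomas controls Thornfield.
No other company's threshold is met.
Tomas controls 3 companies.

3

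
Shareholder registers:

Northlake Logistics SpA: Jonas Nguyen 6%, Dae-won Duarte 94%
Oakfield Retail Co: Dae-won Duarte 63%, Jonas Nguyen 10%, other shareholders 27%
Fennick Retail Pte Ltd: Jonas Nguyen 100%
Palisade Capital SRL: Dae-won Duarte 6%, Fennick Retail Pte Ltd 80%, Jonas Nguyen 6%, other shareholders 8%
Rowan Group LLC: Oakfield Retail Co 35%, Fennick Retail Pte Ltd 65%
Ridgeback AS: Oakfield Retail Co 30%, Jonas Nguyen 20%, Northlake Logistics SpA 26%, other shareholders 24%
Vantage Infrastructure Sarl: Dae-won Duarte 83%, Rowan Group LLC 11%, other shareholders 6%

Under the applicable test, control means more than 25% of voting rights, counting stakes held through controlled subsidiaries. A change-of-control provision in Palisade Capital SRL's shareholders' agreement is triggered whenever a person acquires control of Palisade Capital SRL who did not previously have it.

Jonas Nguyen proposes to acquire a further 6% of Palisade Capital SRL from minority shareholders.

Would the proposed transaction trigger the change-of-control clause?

No

The purchase changes only Jonas's holdings, so Jonas is the only person who could newly come to control Palisade.
Jonas holds 100% of Fennick, so Jonas controls Fennick.
Fennick and Jonas together hold 80% + 6% = 86% of Palisade, so Jonas controls Palisade.
So Jonas already controls Palisade before the transaction.
After the purchase, Jonas's direct stake in Palisade rises to 6% + 6% = 12%.
Jonas controlled Palisade already, so this is not a new person acquiring control; every other person's position is unchanged or reduced.
No new person acquires control, so the clause is not triggered.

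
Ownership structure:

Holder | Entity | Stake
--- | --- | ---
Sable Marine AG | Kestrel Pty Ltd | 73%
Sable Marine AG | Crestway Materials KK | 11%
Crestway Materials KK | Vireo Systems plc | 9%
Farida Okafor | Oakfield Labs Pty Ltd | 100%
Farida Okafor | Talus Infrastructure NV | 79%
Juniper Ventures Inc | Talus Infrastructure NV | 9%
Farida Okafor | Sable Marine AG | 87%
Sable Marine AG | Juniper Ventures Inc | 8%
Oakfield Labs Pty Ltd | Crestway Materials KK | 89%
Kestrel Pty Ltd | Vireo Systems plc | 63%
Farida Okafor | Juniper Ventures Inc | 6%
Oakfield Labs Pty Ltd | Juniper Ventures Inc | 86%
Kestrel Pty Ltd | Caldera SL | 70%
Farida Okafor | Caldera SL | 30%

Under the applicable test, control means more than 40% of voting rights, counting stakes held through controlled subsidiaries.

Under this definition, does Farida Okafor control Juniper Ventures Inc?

Yes

Farida holds 100% of Oakfield, so Farida controls Oakfield.
Farida holds 87% of Sable, so Farida controls Sable.
Farida and Oakfield and Sable together hold 6% + 86% + 8% = 100% of Juniper, so Farida controls Juniper.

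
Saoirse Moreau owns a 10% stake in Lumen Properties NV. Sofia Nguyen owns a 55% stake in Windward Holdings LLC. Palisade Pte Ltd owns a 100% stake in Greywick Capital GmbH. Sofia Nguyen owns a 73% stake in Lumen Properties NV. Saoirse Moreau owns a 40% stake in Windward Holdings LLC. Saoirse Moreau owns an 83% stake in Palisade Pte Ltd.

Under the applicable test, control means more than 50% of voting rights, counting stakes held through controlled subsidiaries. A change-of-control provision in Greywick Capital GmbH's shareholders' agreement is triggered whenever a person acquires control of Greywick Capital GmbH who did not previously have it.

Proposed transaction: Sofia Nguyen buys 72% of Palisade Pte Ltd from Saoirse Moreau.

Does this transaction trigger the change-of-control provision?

Yes

The purchase adds only to Sofia's holdings (Saoirse's stake shrinks), so Sofia is the only person who could newly come to control Greywick.
Sofia holds 73% of Lumen, so Sofia controls Lumen.
Sofia holds 55% of Windward, so Sofia controls Windward.
Neither Sofia nor any entity Sofia controls holds any voting interest in Greywick.
So before the transaction, Sofia does not control Greywick.
After the purchase, Sofia holds 72% of Palisade directly, and Saoirse's stake falls to 11%.
Sofia holds 72% of Palisade, so Sofia controls Palisade.
Palisade holds 100% of Greywick, so Sofia controls Greywick.
Sofia did not control Greywick before and does after, so the clause is triggered.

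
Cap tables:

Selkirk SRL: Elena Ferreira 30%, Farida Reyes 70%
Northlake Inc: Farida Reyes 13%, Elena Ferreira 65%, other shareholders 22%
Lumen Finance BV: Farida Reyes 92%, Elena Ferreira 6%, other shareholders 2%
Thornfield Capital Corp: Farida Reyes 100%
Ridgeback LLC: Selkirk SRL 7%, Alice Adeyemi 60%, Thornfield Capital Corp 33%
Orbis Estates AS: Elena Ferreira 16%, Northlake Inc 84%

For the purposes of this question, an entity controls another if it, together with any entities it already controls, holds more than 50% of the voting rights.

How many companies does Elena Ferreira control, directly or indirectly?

Elena holds 65% of Northlake, so Elena controls Northlake.
Elena and Northlake together hold 16% + 84% = 100% of Orbis, so Elena controls Orbis.
No other company's threshold is met.
Elena controls 2 companies.

2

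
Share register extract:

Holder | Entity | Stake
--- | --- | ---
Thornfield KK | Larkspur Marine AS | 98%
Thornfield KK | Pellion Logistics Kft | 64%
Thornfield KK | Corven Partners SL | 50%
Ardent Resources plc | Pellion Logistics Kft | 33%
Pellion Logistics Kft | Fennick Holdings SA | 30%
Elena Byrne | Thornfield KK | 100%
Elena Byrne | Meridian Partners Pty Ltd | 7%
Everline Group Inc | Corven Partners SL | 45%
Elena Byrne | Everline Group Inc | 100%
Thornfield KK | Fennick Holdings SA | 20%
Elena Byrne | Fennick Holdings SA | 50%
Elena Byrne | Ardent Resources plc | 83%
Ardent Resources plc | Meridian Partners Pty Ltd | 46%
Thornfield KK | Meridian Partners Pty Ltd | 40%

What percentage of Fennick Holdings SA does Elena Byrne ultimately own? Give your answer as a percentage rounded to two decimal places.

Elena reaches Fennick along 4 paths.
Via Thornfield: 100% × 20% = 20%.
Direct stake: 50% = 50%.
Via Ardent → Pellion: 83% × 33% × 30% = 8.217%.
Via Thornfield → Pellion: 100% × 64% × 30% = 19.2%.
Total: 20% + 50% + 8.217% + 19.2% = 97.417%.
Rounded: 97.42%.

97.42%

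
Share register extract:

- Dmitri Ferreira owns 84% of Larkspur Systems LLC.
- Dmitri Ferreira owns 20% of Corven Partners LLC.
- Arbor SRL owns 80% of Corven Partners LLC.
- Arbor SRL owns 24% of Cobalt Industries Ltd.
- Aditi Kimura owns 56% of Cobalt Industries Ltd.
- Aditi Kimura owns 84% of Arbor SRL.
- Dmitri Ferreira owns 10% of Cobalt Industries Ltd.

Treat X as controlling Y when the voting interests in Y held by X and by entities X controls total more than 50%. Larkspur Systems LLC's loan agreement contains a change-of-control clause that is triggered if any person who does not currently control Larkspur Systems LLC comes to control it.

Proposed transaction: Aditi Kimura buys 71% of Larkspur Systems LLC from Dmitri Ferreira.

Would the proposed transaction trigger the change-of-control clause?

Yes

The purchase adds only to Aditi's holdings (Dmitri's stake shrinks), so Aditi is the only person who could newly come to control Larkspur.
Aditi holds 84% of Arbor, so Aditi controls Arbor.
Aditi and Arbor together hold 56% + 24% = 80% of Cobalt, so Aditi controls Cobalt.
Arbor holds 80% of Corven, so Aditi controls Corven.
Neither Aditi nor any entity Aditi controls holds any voting interest in Larkspur.
So before the transaction, Aditi does not control Larkspur.
After the purchase, Aditi holds 71% of Larkspur directly, and Dmitri's stake falls to 13%.
Aditi holds 71% of Larkspur, so Aditi controls Larkspur.
Aditi did not control Larkspur before and does after, so the clause is triggered.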